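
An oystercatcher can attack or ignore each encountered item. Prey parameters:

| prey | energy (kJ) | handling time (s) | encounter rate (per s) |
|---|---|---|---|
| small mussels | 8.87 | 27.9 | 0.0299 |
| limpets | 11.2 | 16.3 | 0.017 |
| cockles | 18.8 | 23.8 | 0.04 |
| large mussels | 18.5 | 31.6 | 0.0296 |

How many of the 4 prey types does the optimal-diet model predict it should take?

3

E/h in descending order: cockles 0.79, limpets 0.687, large mussels 0.585, small mussels 0.318 kJ/s. The optimal diet is the largest prefix of this list for which every included type satisfies E_i/h_i > R on the types above it.
Rate on top 1: 0.3852. limpets: 0.687 > 0.3852 → include.
Rate on top 2: 0.4228. large mussels: 0.585 > 0.4228 → include.
Rate on top 3: 0.4709. small mussels: 0.318 < 0.4709 → exclude; stop.
Optimal diet: cockles, limpets, large mussels — 3 of 4 types.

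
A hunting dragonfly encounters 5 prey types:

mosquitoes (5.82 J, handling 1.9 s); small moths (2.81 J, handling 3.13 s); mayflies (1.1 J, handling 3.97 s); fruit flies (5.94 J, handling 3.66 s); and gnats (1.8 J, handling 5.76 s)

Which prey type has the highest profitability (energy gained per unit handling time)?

In descending order of E/h:
mosquitoes: 5.82/1.9 = 3.06 J/s
fruit flies: 5.94/3.66 = 1.62 J/s
small moths: 2.81/3.13 = 0.898 J/s
gnats: 1.8/5.76 = 0.312 J/s
mayflies: 1.1/3.97 = 0.277 J/s

mosquitoes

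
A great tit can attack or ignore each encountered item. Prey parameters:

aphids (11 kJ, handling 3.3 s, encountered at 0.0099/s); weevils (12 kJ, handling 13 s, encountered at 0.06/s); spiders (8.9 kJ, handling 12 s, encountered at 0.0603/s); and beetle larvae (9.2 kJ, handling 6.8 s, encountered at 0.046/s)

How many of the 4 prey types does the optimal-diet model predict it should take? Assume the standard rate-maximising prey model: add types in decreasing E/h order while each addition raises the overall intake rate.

4

Rank by E/h (kJ/s): aphids 3.33, beetle larvae 1.35, weevils 0.923, spiders 0.742. Include each in turn until the next type's E/h falls below the running intake rate.
Rate on top 1: 0.1055. beetle larvae: 1.35 > 0.1055 → include.
Rate on top 2: 0.3955. weevils: 0.923 > 0.3955 → include.
Rate on top 3: 0.5891. spiders: 0.742 > 0.5891 → include.
Optimal diet: aphids, beetle larvae, weevils, spiders — 4 of 4 types.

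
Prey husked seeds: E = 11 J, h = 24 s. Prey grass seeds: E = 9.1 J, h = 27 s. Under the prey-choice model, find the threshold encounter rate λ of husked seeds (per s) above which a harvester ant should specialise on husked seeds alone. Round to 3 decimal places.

0.116 per s

Drop grass seeds once their profitability E₂/h₂ falls below the rate achievable on husked seeds alone: E₂/h₂ = λE₁/(1 + λh₁).
Solve for λ: λE₁h₂ = E₂(1 + λh₁) → λ(E₁h₂ − E₂h₁) = E₂ → λ = E₂/(E₁h₂ − E₂h₁).
λ = 9.1/(11×27 − 9.1×24) = 9.1/78.6 = 0.1158 per s.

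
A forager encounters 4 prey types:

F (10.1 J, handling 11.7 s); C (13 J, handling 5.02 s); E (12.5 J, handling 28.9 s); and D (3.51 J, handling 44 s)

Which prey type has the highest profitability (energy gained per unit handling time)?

In descending order of E/h:
C: 13/5.02 = 2.59 J/s
F: 10.1/11.7 = 0.863 J/s
E: 12.5/28.9 = 0.433 J/s
D: 3.51/44 = 0.0798 J/s

C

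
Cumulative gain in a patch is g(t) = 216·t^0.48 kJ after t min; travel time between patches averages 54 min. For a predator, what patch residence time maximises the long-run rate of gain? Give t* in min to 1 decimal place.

49.8 min

Maximise g(t)/(T+t): set derivative to zero → g'(t)(T+t) = g(t).
g'(t) = 0.48·216·t^-0.52. Setting 0.48·216·t^-0.52 = 216·t^0.48/(54+t) gives 0.48(54+t) = t, so 0.52·t = 0.48×54.
t* = 0.48×54/0.52 = 49.85 min.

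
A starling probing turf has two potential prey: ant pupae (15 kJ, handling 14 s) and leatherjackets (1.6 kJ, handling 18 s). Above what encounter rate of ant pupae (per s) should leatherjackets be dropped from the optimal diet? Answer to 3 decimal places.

0.006 per s

Drop leatherjackets once their profitability E₂/h₂ falls below the rate achievable on ant pupae alone: E₂/h₂ = λE₁/(1 + λh₁).
Solve for λ: λE₁h₂ = E₂(1 + λh₁) → λ(E₁h₂ − E₂h₁) = E₂ → λ = E₂/(E₁h₂ − E₂h₁).
λ = 1.6/(15×18 − 1.6×14) = 1.6/247.6 = 0.006462 per s.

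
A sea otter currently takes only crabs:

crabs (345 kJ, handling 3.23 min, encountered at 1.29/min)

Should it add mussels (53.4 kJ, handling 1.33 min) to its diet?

On crabs alone, R = ΣλE/(1+Σλh) = 445.1/5.167 = 86.14 kJ/min.
Profitability of mussels: 53.4/1.33 = 40.15 kJ/min.
40.15 < 86.14, so adding mussels would lower the average — exclude it.

No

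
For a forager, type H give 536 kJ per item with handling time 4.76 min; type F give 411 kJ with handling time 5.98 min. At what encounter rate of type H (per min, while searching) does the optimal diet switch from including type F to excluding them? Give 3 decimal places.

Drop type F once their profitability E₂/h₂ falls below the rate achievable on type H alone: E₂/h₂ = λE₁/(1 + λh₁).
Solve for λ: λE₁h₂ = E₂(1 + λh₁) → λ(E₁h₂ − E₂h₁) = E₂ → λ = E₂/(E₁h₂ − E₂h₁).
λ = 411/(536×5.98 − 411×4.76) = 411/1249 = 0.3291 per min.

0.329 per min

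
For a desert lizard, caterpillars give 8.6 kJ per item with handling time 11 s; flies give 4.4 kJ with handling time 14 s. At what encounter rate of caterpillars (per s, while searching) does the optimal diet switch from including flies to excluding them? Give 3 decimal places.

0.061 per s

At the threshold, the rate on caterpillars alone equals the profitability of flies: λ·8.6/(1 + λ·11) = 4.4/14 = 0.3143.
Rearranging, λ(8.6 − 0.3143×11) = 0.3143, so λ = 0.3143/5.143 = 0.06111 per s.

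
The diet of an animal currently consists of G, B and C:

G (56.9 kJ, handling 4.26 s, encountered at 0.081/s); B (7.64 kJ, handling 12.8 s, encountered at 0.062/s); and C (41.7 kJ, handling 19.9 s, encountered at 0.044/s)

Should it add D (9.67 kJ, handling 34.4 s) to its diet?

No

Intake rate on the current diet: R = (0.081×56.9 + 0.062×7.64 + 0.044×41.7) / (1 + 0.081×4.26 + 0.062×12.8 + 0.044×19.9) = 6.917/3.014 = 2.295 kJ/s.
D: E/h = 9.67/34.4 = 0.2811 kJ/s.
0.2811 < 2.295, so adding D would lower the average — exclude it.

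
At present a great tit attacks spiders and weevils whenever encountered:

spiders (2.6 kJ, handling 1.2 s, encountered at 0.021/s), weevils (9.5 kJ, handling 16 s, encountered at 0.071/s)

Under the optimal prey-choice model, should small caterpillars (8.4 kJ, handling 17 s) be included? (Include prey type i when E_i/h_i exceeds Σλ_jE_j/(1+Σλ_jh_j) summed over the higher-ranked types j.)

Yes

On spiders and weevils alone, R = ΣλE/(1+Σλh) = 0.7291/2.161 = 0.3374 kJ/s.
Profitability of small caterpillars: 8.4/17 = 0.4941 kJ/s.
0.4941 > 0.3374, so adding small caterpillars raises the average — include it.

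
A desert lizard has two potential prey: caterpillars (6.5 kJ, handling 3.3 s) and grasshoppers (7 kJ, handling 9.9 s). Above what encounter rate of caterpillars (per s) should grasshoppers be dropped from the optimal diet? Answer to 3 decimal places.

At the threshold, the rate on caterpillars alone equals the profitability of grasshoppers: λ·6.5/(1 + λ·3.3) = 7/9.9 = 0.7071.
Rearranging, λ(6.5 − 0.7071×3.3) = 0.7071, so λ = 0.7071/4.167 = 0.1697 per s.

0.170 per s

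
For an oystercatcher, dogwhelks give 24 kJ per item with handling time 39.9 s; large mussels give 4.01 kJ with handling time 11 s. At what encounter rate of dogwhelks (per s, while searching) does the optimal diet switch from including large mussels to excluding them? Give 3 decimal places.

Drop large mussels once their profitability E₂/h₂ falls below the rate achievable on dogwhelks alone: E₂/h₂ = λE₁/(1 + λh₁).
Solve for λ: λE₁h₂ = E₂(1 + λh₁) → λ(E₁h₂ − E₂h₁) = E₂ → λ = E₂/(E₁h₂ − E₂h₁).
λ = 4.01/(24×11 − 4.01×39.9) = 4.01/104 = 0.03856 per s.

0.039 per s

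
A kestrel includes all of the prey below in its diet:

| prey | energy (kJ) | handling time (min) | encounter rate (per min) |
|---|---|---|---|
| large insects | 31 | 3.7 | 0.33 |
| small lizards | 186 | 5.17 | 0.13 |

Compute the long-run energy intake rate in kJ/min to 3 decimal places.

11.894 kJ/min

R = Σλ_iE_i / (1 + Σλ_ih_i)
Numerator: 0.33×31 + 0.13×186 = 34.41
Denominator: 1 + 0.33×3.7 + 0.13×5.17 = 2.893
R = 34.41/2.893 = 11.89 kJ/min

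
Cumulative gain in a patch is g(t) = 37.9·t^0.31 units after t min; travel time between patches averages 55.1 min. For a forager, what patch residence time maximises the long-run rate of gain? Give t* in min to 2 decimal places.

24.76 min

By the marginal value theorem, leave when the instantaneous gain rate g'(t) equals the habitat-wide average g(t)/(T + t).
g'(t) = 0.31·37.9·t^-0.69. Setting 0.31·37.9·t^-0.69 = 37.9·t^0.31/(55.1+t) gives 0.31(55.1+t) = t, so 0.69·t = 0.31×55.1.
t* = 0.31×55.1/0.69 = 24.76 min.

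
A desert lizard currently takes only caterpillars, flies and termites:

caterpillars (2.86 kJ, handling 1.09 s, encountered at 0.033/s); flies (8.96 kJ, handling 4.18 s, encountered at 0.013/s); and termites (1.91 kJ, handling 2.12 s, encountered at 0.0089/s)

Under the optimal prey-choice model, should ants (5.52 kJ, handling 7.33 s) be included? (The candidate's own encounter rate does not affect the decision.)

Current rate: (0.033×2.86 + 0.013×8.96 + 0.0089×1.91)/(1 + 0.033×1.09 + 0.013×4.18 + 0.0089×2.12) = 0.2054 kJ/s.
Profitability of ants: 5.52/7.33 = 0.7531 kJ/s.
Since 0.7531 > R, including ants increases the long-run rate.

Yes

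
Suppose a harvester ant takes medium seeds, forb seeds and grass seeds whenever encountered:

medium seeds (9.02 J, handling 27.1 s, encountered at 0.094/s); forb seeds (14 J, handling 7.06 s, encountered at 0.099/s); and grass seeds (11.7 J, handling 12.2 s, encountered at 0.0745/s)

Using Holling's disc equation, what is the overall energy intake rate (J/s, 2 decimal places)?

0.60 J/s

R = (0.094×9.02 + 0.099×14 + 0.0745×11.7) / (1 + 0.094×27.1 + 0.099×7.06 + 0.0745×12.2) = 3.106/5.155 = 0.6024 J/s.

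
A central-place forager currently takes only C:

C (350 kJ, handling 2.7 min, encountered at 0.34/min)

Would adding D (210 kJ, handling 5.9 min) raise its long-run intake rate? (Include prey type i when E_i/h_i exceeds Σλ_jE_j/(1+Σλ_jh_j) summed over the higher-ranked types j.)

No

On C alone, R = ΣλE/(1+Σλh) = 119/1.918 = 62.04 kJ/min.
Profitability of D: 210/5.9 = 35.59 kJ/min.
35.59 < 62.04, so adding D would lower the average — exclude it.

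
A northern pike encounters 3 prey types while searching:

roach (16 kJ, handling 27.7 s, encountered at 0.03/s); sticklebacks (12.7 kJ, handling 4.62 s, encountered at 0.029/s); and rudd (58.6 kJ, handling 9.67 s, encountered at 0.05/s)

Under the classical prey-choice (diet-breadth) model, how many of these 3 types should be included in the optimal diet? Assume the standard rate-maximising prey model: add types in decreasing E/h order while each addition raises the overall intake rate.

2

Profitabilities (E/h, kJ/s): rudd 6.06, sticklebacks 2.75, roach 0.578. Add prey in this order while the next type's profitability exceeds the intake rate on those already taken.
Rate on top 1: 1.975. sticklebacks: 2.75 > 1.975 → include.
Rate on top 2: 2.039. roach: 0.578 < 2.039 → exclude; stop.
Optimal diet: rudd, sticklebacks — 2 of 3 types.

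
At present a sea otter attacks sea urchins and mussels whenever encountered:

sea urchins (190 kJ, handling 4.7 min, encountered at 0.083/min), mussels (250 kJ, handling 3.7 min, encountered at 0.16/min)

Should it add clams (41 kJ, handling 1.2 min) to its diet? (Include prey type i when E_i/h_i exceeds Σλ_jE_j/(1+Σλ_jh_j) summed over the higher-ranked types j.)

Intake rate on the current diet: R = (0.083×190 + 0.16×250) / (1 + 0.083×4.7 + 0.16×3.7) = 55.77/1.982 = 28.14 kJ/min.
Profitability of clams: 41/1.2 = 34.17 kJ/min.
34.17 > 28.14, so adding clams raises the average — include it.

Yes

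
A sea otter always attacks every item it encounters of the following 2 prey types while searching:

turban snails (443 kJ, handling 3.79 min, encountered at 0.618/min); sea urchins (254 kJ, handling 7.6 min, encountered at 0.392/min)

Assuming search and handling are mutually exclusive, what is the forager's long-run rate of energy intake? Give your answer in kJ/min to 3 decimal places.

59.060 kJ/min

R = Σλ_iE_i / (1 + Σλ_ih_i)
Numerator: 0.618×443 + 0.392×254 = 373.3
Denominator: 1 + 0.618×3.79 + 0.392×7.6 = 6.321
R = 373.3/6.321 = 59.06 kJ/min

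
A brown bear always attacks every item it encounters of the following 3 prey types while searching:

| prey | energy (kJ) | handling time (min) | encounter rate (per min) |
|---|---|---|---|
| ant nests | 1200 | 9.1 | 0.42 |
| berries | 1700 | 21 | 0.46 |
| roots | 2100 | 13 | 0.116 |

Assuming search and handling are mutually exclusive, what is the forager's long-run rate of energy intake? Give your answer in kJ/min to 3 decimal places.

95.660 kJ/min

Energy encountered per unit search time: 0.42×1200 + 0.46×1700 + 0.116×2100 = 1530 kJ/min.
Handling time per unit search time: 0.42×9.1 + 0.46×21 + 0.116×13 = 14.99.
Rate = 1530/(1 + 14.99) = 95.66 kJ/min.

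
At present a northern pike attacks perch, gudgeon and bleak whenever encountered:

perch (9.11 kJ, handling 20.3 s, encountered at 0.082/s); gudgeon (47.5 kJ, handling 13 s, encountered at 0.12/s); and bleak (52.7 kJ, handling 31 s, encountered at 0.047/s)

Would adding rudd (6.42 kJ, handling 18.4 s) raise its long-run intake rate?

No

Current rate: (0.082×9.11 + 0.12×47.5 + 0.047×52.7)/(1 + 0.082×20.3 + 0.12×13 + 0.047×31) = 1.571 kJ/s.
rudd: E/h = 6.42/18.4 = 0.3489 kJ/s.
0.3489 < 1.571, so adding rudd would lower the average — exclude it.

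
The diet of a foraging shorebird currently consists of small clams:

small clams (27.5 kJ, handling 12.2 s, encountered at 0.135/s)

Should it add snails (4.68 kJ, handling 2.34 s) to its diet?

Yes

On small clams alone, R = ΣλE/(1+Σλh) = 3.713/2.647 = 1.403 kJ/s.
Profitability of snails: 4.68/2.34 = 2 kJ/s.
Since 2 > R, including snails increases the long-run rate.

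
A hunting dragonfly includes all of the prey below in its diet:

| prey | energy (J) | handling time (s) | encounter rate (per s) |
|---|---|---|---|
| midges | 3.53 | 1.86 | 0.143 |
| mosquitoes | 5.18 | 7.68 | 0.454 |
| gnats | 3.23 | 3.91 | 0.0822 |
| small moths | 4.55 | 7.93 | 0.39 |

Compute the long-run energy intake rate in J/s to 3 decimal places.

0.600 J/s

Energy encountered per unit search time: 0.143×3.53 + 0.454×5.18 + 0.0822×3.23 + 0.39×4.55 = 4.897 J/s.
Handling time per unit search time: 0.143×1.86 + 0.454×7.68 + 0.0822×3.91 + 0.39×7.93 = 7.167.
Rate = 4.897/(1 + 7.167) = 0.5996 J/s.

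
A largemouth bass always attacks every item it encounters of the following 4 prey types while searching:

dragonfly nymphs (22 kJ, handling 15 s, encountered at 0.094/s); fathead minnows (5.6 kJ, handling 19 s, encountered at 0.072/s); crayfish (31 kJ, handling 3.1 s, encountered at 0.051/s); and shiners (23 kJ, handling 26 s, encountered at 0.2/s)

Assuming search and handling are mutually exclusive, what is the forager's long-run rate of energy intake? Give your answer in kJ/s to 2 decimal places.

0.95 kJ/s

Energy encountered per unit search time: 0.094×22 + 0.072×5.6 + 0.051×31 + 0.2×23 = 8.652 kJ/s.
Handling time per unit search time: 0.094×15 + 0.072×19 + 0.051×3.1 + 0.2×26 = 8.136.
Rate = 8.652/(1 + 8.136) = 0.947 kJ/s.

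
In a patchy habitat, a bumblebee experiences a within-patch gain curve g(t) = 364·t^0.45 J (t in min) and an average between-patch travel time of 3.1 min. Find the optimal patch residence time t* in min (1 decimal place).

2.5 min

Optimal t* satisfies g'(t*) = g(t*)/(T + t*).
g'(t) = 0.45·364·t^-0.55. Setting 0.45·364·t^-0.55 = 364·t^0.45/(3.1+t) gives 0.45(3.1+t) = t, so 0.55·t = 0.45×3.1.
t* = 0.45×3.1/0.55 = 2.536 min.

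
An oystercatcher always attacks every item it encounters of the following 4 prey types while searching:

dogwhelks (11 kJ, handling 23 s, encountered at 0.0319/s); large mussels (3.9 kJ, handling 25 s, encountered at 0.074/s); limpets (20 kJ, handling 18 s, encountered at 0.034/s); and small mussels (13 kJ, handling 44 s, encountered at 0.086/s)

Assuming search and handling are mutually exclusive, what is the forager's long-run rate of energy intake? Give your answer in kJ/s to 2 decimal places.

0.31 kJ/s

Energy encountered per unit search time: 0.0319×11 + 0.074×3.9 + 0.034×20 + 0.086×13 = 2.438 kJ/s.
Handling time per unit search time: 0.0319×23 + 0.074×25 + 0.034×18 + 0.086×44 = 6.98.
Rate = 2.438/(1 + 6.98) = 0.3055 kJ/s.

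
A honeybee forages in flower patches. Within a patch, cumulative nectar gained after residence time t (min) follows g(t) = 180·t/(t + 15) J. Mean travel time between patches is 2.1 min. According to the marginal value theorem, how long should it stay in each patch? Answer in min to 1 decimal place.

Maximise g(t)/(T+t): set derivative to zero → g'(t)(T+t) = g(t).
g'(t) = 180·15/(t + 15)². Setting 180·15/(t+15)² = 180t/[(t+15)(2.1+t)] gives 15(2.1+t) = t(t+15), so t² = 15×2.1 = 31.5.
t* = √31.5 = 5.612 min.

5.6 min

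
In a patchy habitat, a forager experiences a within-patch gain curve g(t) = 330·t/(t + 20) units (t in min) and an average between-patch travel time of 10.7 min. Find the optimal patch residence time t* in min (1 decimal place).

By the marginal value theorem, leave when the instantaneous gain rate g'(t) equals the habitat-wide average g(t)/(T + t).
g'(t) = 330·20/(t + 20)². Setting 330·20/(t+20)² = 330t/[(t+20)(10.7+t)] gives 20(10.7+t) = t(t+20), so t² = 20×10.7 = 214.
t* = √214 = 14.63 min.

14.6 min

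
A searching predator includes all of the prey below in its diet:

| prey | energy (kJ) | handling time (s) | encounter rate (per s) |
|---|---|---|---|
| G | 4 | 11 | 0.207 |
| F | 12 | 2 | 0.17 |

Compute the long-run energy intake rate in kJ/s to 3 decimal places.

0.793 kJ/s

Energy encountered per unit search time: 0.207×4 + 0.17×12 = 2.868 kJ/s.
Handling time per unit search time: 0.207×11 + 0.17×2 = 2.617.
Rate = 2.868/(1 + 2.617) = 0.7929 kJ/s.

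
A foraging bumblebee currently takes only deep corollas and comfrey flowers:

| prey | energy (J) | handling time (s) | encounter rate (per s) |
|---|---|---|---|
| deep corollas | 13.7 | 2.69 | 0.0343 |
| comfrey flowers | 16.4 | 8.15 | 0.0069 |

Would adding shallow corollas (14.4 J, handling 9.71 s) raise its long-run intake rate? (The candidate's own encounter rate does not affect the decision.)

On deep corollas and comfrey flowers alone, R = ΣλE/(1+Σλh) = 0.5831/1.149 = 0.5077 J/s.
Profitability of shallow corollas: 14.4/9.71 = 1.483 J/s.
Since 1.483 > R, including shallow corollas increases the long-run rate.

Yes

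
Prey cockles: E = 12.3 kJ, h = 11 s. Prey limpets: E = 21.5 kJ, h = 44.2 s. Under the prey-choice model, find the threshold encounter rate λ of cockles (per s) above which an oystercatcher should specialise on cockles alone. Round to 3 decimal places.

Drop limpets once their profitability E₂/h₂ falls below the rate achievable on cockles alone: E₂/h₂ = λE₁/(1 + λh₁).
Solve for λ: λE₁h₂ = E₂(1 + λh₁) → λ(E₁h₂ − E₂h₁) = E₂ → λ = E₂/(E₁h₂ − E₂h₁).
λ = 21.5/(12.3×44.2 − 21.5×11) = 21.5/307.2 = 0.07 per s.

0.070 per s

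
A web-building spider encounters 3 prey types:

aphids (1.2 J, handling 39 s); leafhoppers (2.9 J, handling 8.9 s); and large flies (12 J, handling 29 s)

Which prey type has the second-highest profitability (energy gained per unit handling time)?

In descending order of E/h:
large flies: 12/29 = 0.414 J/s
leafhoppers: 2.9/8.9 = 0.326 J/s
aphids: 1.2/39 = 0.0308 J/s

leafhoppers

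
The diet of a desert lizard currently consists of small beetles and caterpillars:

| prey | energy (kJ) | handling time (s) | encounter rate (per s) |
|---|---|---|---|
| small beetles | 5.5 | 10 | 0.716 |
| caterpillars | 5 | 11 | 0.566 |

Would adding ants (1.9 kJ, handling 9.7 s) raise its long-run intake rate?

No

Current rate: (0.716×5.5 + 0.566×5)/(1 + 0.716×10 + 0.566×11) = 0.4705 kJ/s.
ants: E/h = 1.9/9.7 = 0.1959 kJ/s.
0.1959 < 0.4705, so adding ants would lower the average — exclude it.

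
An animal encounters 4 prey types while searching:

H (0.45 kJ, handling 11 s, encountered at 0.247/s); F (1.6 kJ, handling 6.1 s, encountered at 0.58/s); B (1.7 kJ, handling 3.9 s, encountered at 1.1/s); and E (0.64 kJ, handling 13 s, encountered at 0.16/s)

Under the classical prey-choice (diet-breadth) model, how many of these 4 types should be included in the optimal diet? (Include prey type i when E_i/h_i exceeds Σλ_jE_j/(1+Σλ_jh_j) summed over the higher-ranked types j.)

1

Rank by E/h (kJ/s): B 0.436, F 0.262, E 0.0492, H 0.0409. Include each in turn until the next type's E/h falls below the running intake rate.
Rate on top 1: 0.3535. F: 0.262 < 0.3535 → exclude; stop.
Optimal diet: B — 1 of 4 types.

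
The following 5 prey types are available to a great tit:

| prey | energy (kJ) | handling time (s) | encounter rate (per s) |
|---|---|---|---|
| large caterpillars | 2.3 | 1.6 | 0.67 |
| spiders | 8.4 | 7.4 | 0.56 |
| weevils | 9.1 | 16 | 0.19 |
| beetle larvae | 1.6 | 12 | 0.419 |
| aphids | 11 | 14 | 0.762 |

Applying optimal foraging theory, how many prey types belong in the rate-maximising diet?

E/h in descending order: large caterpillars 1.44, spiders 1.14, aphids 0.786, weevils 0.569, beetle larvae 0.133 kJ/s. The optimal diet is the largest prefix of this list for which every included type satisfies E_i/h_i > R on the types above it.
Rate on top 1: 0.7437. spiders: 1.14 > 0.7437 → include.
Rate on top 2: 1.005. aphids: 0.786 < 1.005 → exclude; stop.
Optimal diet: large caterpillars, spiders — 2 of 5 types.

2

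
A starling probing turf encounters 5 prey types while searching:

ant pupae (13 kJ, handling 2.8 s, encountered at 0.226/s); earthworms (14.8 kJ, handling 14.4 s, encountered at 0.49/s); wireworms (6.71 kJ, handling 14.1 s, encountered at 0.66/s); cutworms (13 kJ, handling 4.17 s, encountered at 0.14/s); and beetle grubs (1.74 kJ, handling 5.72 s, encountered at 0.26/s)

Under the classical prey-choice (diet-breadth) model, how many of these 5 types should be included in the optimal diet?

Profitabilities (E/h, kJ/s): ant pupae 4.64, cutworms 3.12, earthworms 1.03, wireworms 0.476, beetle grubs 0.304. Add prey in this order while the next type's profitability exceeds the intake rate on those already taken.
Rate on top 1: 1.799. cutworms: 3.12 > 1.799 → include.
Rate on top 2: 2.147. earthworms: 1.03 < 2.147 → exclude; stop.
Optimal diet: ant pupae, cutworms — 2 of 5 types.

2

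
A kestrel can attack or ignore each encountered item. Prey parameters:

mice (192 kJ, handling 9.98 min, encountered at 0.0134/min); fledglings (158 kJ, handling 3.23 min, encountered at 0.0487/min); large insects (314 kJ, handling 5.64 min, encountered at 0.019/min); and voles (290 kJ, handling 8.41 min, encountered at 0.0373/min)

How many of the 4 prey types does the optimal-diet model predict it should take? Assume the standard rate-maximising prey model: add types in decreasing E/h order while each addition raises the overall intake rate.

4

E/h in descending order: large insects 55.7, fledglings 48.9, voles 34.5, mice 19.2 kJ/min. The optimal diet is the largest prefix of this list for which every included type satisfies E_i/h_i > R on the types above it.
Rate on top 1: 5.389. fledglings: 48.9 > 5.389 → include.
Rate on top 2: 10.8. voles: 34.5 > 10.8 → include.
Rate on top 3: 15.51. mice: 19.2 > 15.51 → include.
Optimal diet: large insects, fledglings, voles, mice — 4 of 4 types.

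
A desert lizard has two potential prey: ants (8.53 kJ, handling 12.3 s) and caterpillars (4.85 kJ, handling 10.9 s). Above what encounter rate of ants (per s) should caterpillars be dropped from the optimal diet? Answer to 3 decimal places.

0.146 per s

Drop caterpillars once their profitability E₂/h₂ falls below the rate achievable on ants alone: E₂/h₂ = λE₁/(1 + λh₁).
Solve for λ: λE₁h₂ = E₂(1 + λh₁) → λ(E₁h₂ − E₂h₁) = E₂ → λ = E₂/(E₁h₂ − E₂h₁).
λ = 4.85/(8.53×10.9 − 4.85×12.3) = 4.85/33.32 = 0.1455 per s.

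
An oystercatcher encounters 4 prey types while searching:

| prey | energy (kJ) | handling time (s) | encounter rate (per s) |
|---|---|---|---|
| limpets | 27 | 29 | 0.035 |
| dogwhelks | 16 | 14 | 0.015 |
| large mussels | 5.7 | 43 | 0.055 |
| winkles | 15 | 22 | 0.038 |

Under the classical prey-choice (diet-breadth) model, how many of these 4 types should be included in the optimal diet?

3

Profitabilities (E/h, kJ/s): dogwhelks 1.14, limpets 0.931, winkles 0.682, large mussels 0.133. Add prey in this order while the next type's profitability exceeds the intake rate on those already taken.
Rate on top 1: 0.1983. limpets: 0.931 > 0.1983 → include.
Rate on top 2: 0.5326. winkles: 0.682 > 0.5326 → include.
Rate on top 3: 0.5733. large mussels: 0.133 < 0.5733 → exclude; stop.
Optimal diet: dogwhelks, limpets, winkles — 3 of 4 types.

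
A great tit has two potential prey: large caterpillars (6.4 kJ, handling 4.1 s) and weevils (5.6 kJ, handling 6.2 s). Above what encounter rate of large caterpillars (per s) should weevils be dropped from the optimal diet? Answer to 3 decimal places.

At the threshold, the rate on large caterpillars alone equals the profitability of weevils: λ·6.4/(1 + λ·4.1) = 5.6/6.2 = 0.9032.
Rearranging, λ(6.4 − 0.9032×4.1) = 0.9032, so λ = 0.9032/2.697 = 0.3349 per s.

0.335 per s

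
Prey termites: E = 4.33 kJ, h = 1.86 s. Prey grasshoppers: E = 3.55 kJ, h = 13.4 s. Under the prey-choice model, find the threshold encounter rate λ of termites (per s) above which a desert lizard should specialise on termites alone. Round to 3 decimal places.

At the threshold, the rate on termites alone equals the profitability of grasshoppers: λ·4.33/(1 + λ·1.86) = 3.55/13.4 = 0.2649.
Rearranging, λ(4.33 − 0.2649×1.86) = 0.2649, so λ = 0.2649/3.837 = 0.06904 per s.

0.069 per s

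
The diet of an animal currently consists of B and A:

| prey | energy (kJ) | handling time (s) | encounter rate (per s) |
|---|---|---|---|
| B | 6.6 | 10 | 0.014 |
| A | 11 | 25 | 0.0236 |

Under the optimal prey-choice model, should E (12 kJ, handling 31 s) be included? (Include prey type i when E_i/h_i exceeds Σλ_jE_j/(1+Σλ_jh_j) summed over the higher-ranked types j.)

Yes

Intake rate on the current diet: R = (0.014×6.6 + 0.0236×11) / (1 + 0.014×10 + 0.0236×25) = 0.352/1.73 = 0.2035 kJ/s.
E: E/h = 12/31 = 0.3871 kJ/s.
Since 0.3871 > R, including E increases the long-run rate.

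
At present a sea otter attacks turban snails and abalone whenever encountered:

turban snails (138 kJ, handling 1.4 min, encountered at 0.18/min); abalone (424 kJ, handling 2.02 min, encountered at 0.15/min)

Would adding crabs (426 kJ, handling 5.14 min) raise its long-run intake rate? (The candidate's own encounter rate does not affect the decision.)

Yes

Intake rate on the current diet: R = (0.18×138 + 0.15×424) / (1 + 0.18×1.4 + 0.15×2.02) = 88.44/1.555 = 56.87 kJ/min.
crabs: E/h = 426/5.14 = 82.88 kJ/min.
Since 82.88 > R, including crabs increases the long-run rate.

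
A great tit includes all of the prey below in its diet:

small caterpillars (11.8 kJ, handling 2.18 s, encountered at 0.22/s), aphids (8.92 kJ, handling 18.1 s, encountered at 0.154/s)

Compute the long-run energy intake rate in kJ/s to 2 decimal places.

R = Σλ_iE_i / (1 + Σλ_ih_i)
Numerator: 0.22×11.8 + 0.154×8.92 = 3.97
Denominator: 1 + 0.22×2.18 + 0.154×18.1 = 4.267
R = 3.97/4.267 = 0.9303 kJ/s

0.93 kJ/s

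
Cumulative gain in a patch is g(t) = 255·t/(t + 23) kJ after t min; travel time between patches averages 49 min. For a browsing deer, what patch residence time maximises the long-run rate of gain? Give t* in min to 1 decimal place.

33.6 min

Optimal t* satisfies g'(t*) = g(t*)/(T + t*).
g'(t) = 255·23/(t + 23)². Setting 255·23/(t+23)² = 255t/[(t+23)(49+t)] gives 23(49+t) = t(t+23), so t² = 23×49 = 1127.
t* = √1127 = 33.57 min.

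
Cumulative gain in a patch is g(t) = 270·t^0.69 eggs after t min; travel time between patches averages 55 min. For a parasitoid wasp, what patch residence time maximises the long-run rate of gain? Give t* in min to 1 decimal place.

Optimal t* satisfies g'(t*) = g(t*)/(T + t*).
g'(t) = 0.69·270·t^-0.31. Setting 0.69·270·t^-0.31 = 270·t^0.69/(55+t) gives 0.69(55+t) = t, so 0.31·t = 0.69×55.
t* = 0.69×55/0.31 = 122.4 min.

122.4 min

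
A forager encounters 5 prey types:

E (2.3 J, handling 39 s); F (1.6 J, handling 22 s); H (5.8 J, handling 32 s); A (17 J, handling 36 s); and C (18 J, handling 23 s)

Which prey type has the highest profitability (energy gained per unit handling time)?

C

Profitability E/h (J/s): E = 2.3/39 = 0.059, F = 1.6/22 = 0.0727, H = 5.8/32 = 0.181, A = 17/36 = 0.472, C = 18/23 = 0.783.
Ranked: C > A > H > F > E.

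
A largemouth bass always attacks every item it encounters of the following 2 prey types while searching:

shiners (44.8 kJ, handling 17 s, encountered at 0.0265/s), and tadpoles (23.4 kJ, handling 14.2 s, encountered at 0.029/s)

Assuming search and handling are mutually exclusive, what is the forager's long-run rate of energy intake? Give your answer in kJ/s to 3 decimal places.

Energy encountered per unit search time: 0.0265×44.8 + 0.029×23.4 = 1.866 kJ/s.
Handling time per unit search time: 0.0265×17 + 0.029×14.2 = 0.8623.
Rate = 1.866/(1 + 0.8623) = 1.002 kJ/s.

1.002 kJ/s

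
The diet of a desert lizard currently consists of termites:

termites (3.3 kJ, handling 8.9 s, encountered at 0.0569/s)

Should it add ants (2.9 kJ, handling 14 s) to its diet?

Current rate: (0.0569×3.3)/(1 + 0.0569×8.9) = 0.1246 kJ/s.
Profitability of ants: 2.9/14 = 0.2071 kJ/s.
Since 0.2071 > R, including ants increases the long-run rate.

Yes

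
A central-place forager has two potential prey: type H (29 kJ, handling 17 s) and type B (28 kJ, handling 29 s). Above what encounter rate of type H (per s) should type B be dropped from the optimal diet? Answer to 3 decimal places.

Drop type B once their profitability E₂/h₂ falls below the rate achievable on type H alone: E₂/h₂ = λE₁/(1 + λh₁).
Solve for λ: λE₁h₂ = E₂(1 + λh₁) → λ(E₁h₂ − E₂h₁) = E₂ → λ = E₂/(E₁h₂ − E₂h₁).
λ = 28/(29×29 − 28×17) = 28/365 = 0.07671 per s.

0.077 per s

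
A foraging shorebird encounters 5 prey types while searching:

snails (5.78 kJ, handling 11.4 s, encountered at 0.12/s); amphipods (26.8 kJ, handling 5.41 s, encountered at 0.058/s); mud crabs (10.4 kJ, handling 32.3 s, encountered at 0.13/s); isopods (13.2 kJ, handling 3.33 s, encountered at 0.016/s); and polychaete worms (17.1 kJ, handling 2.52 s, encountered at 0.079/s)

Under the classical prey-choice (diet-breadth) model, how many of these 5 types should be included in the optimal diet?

Rank by E/h (kJ/s): polychaete worms 6.79, amphipods 4.95, isopods 3.96, snails 0.507, mud crabs 0.322. Include each in turn until the next type's E/h falls below the running intake rate.
Rate on top 1: 1.127. amphipods: 4.95 > 1.127 → include.
Rate on top 2: 1.92. isopods: 3.96 > 1.92 → include.
Rate on top 3: 1.99. snails: 0.507 < 1.99 → exclude; stop.
Optimal diet: polychaete worms, amphipods, isopods — 3 of 5 types.

3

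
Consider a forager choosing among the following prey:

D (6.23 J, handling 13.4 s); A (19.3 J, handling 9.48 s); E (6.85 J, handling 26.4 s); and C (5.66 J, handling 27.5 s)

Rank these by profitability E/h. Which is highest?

Profitability E/h (J/s): D = 6.23/13.4 = 0.465, A = 19.3/9.48 = 2.04, E = 6.85/26.4 = 0.259, C = 5.66/27.5 = 0.206.
Ranked: A > D > E > C.

A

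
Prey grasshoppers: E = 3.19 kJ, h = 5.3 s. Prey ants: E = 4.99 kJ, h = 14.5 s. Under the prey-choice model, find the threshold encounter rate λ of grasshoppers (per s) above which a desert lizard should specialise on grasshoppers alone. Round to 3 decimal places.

Drop ants once their profitability E₂/h₂ falls below the rate achievable on grasshoppers alone: E₂/h₂ = λE₁/(1 + λh₁).
Solve for λ: λE₁h₂ = E₂(1 + λh₁) → λ(E₁h₂ − E₂h₁) = E₂ → λ = E₂/(E₁h₂ − E₂h₁).
λ = 4.99/(3.19×14.5 − 4.99×5.3) = 4.99/19.81 = 0.2519 per s.

0.252 per s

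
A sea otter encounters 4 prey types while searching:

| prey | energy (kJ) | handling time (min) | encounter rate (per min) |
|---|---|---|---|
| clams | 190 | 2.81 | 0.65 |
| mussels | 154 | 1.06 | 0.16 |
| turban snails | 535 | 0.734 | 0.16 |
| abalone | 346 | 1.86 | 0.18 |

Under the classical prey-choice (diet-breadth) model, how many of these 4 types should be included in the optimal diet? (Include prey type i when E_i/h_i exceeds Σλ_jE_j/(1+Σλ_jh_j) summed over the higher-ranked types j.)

Profitabilities (E/h, kJ/min): turban snails 729, abalone 186, mussels 145, clams 67.6. Add prey in this order while the next type's profitability exceeds the intake rate on those already taken.
Rate on top 1: 76.6. abalone: 186 > 76.6 → include.
Rate on top 2: 101.8. mussels: 145 > 101.8 → include.
Rate on top 3: 106.4. clams: 67.6 < 106.4 → exclude; stop.
Optimal diet: turban snails, abalone, mussels — 3 of 4 types.

3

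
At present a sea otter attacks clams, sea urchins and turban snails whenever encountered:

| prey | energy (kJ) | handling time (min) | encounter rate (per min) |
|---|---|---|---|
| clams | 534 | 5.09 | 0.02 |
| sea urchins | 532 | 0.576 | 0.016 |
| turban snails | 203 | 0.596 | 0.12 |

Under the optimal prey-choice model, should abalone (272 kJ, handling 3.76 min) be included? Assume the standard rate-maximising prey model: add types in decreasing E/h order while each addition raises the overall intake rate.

Yes

Current rate: (0.02×534 + 0.016×532 + 0.12×203)/(1 + 0.02×5.09 + 0.016×0.576 + 0.12×0.596) = 36.83 kJ/min.
abalone: E/h = 272/3.76 = 72.34 kJ/min.
Since 72.34 > R, including abalone increases the long-run rate.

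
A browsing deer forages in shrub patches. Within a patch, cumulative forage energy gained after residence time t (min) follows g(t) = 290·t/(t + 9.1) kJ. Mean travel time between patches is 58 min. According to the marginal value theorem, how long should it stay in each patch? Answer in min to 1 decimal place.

Optimal t* satisfies g'(t*) = g(t*)/(T + t*).
g'(t) = 290·9.1/(t + 9.1)². Setting 290·9.1/(t+9.1)² = 290t/[(t+9.1)(58+t)] gives 9.1(58+t) = t(t+9.1), so t² = 9.1×58 = 527.8.
t* = √527.8 = 22.97 min.

23.0 min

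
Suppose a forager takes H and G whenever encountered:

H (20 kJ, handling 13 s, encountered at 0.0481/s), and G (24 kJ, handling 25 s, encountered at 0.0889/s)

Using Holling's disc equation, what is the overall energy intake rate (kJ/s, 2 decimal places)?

R = Σλ_iE_i / (1 + Σλ_ih_i)
Numerator: 0.0481×20 + 0.0889×24 = 3.096
Denominator: 1 + 0.0481×13 + 0.0889×25 = 3.848
R = 3.096/3.848 = 0.8045 kJ/s

0.80 kJ/s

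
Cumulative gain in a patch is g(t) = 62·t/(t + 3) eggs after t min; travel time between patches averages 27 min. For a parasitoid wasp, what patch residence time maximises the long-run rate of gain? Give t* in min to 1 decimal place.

By the marginal value theorem, leave when the instantaneous gain rate g'(t) equals the habitat-wide average g(t)/(T + t).
g'(t) = 62·3/(t + 3)². Setting 62·3/(t+3)² = 62t/[(t+3)(27+t)] gives 3(27+t) = t(t+3), so t² = 3×27 = 81.
t* = √81 = 9 min.

9.0 min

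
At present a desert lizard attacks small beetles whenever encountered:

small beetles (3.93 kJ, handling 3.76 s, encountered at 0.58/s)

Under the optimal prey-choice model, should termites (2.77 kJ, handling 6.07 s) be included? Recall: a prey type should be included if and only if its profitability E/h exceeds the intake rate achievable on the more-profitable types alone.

No

Intake rate on the current diet: R = (0.58×3.93) / (1 + 0.58×3.76) = 2.279/3.181 = 0.7166 kJ/s.
Profitability of termites: 2.77/6.07 = 0.4563 kJ/s.
0.4563 < 0.7166, so adding termites would lower the average — exclude it.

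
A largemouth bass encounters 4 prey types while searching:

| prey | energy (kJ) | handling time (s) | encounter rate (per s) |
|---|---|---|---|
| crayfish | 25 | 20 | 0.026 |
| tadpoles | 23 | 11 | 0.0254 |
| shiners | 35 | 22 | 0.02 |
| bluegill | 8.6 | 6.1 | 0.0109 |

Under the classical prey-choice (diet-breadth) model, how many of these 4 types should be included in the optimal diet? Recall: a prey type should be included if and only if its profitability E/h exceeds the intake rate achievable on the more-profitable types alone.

4

Profitabilities (E/h, kJ/s): tadpoles 2.09, shiners 1.59, bluegill 1.41, crayfish 1.25. Add prey in this order while the next type's profitability exceeds the intake rate on those already taken.
Rate on top 1: 0.4566. shiners: 1.59 > 0.4566 → include.
Rate on top 2: 0.7469. bluegill: 1.41 > 0.7469 → include.
Rate on top 3: 0.7716. crayfish: 1.25 > 0.7716 → include.
Optimal diet: tadpoles, shiners, bluegill, crayfish — 4 of 4 types.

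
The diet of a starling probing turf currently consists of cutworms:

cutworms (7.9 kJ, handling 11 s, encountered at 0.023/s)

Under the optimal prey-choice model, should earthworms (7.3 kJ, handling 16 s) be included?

Current rate: (0.023×7.9)/(1 + 0.023×11) = 0.145 kJ/s.
earthworms: E/h = 7.3/16 = 0.4562 kJ/s.
0.4562 > 0.145, so adding earthworms raises the average — include it.

Yes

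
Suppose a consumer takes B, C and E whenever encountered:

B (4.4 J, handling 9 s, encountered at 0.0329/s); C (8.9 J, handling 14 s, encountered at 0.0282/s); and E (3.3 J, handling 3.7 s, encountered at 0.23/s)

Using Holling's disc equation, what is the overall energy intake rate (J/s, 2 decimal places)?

Energy encountered per unit search time: 0.0329×4.4 + 0.0282×8.9 + 0.23×3.3 = 1.155 J/s.
Handling time per unit search time: 0.0329×9 + 0.0282×14 + 0.23×3.7 = 1.542.
Rate = 1.155/(1 + 1.542) = 0.4543 J/s.

0.45 J/s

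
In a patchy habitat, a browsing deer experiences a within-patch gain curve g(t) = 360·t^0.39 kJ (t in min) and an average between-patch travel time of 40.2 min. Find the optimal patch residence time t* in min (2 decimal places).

25.70 min

Optimal t* satisfies g'(t*) = g(t*)/(T + t*).
g'(t) = 0.39·360·t^-0.61. Setting 0.39·360·t^-0.61 = 360·t^0.39/(40.2+t) gives 0.39(40.2+t) = t, so 0.61·t = 0.39×40.2.
t* = 0.39×40.2/0.61 = 25.7 min.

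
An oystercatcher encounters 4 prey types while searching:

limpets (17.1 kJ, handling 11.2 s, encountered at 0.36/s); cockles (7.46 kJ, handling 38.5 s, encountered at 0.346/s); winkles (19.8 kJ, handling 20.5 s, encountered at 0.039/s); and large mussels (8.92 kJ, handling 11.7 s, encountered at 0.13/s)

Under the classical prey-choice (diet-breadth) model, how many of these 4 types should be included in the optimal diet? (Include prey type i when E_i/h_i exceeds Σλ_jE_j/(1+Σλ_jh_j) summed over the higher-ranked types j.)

1

Profitabilities (E/h, kJ/s): limpets 1.53, winkles 0.966, large mussels 0.762, cockles 0.194. Add prey in this order while the next type's profitability exceeds the intake rate on those already taken.
Rate on top 1: 1.223. winkles: 0.966 < 1.223 → exclude; stop.
Optimal diet: limpets — 1 of 4 types.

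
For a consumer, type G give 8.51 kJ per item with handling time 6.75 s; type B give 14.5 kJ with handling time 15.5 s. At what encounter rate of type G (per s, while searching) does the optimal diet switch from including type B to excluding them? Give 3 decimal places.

At the threshold, the rate on type G alone equals the profitability of type B: λ·8.51/(1 + λ·6.75) = 14.5/15.5 = 0.9355.
Rearranging, λ(8.51 − 0.9355×6.75) = 0.9355, so λ = 0.9355/2.195 = 0.4261 per s.

0.426 per s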